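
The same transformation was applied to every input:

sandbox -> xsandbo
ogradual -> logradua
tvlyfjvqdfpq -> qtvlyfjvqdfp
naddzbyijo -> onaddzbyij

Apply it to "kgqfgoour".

rkgqfgoou

The rule is to move the last character to the front.
"kgqfgoour" → "rkgqfgoou".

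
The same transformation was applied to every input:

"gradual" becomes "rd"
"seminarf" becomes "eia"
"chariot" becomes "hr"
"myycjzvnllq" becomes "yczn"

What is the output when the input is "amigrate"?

Looking at the pairs, the operation is to delete the last 2 characters, then keep every other character starting from the second (positions 2nd, 4th, 6th, ...).
On "amigrate": the first step gives "amigra", and the second then gives "mga".

mga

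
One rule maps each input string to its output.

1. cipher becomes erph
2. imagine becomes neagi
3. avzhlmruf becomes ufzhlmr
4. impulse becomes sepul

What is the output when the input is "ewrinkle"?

The transformation: delete the first 2 characters, then move the last 2 characters to the front (rotate right by 2).
Starting from "ewrinkle": after the first operation, "rinkle"; after the second, "lerink".

lerink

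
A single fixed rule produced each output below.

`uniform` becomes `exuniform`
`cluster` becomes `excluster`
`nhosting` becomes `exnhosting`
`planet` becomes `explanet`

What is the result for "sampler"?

exsampler

The pattern: prepend "ex".
Doing the same to "sampler": "exsampler".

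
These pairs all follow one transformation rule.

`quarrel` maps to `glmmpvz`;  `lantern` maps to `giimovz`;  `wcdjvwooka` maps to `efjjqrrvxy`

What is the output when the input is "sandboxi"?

dijnsvwy

The rule is to shift every letter 5 places backward in the alphabet (wrapping around), then sort the characters into alphabetical order.
Starting from "sandboxi": after the first operation, "nviywjsd"; after the second, "dijnsvwy".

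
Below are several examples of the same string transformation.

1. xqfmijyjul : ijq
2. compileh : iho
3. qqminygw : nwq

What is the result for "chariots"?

Each output is the input with this applied: keep one character in every 3, starting at position 2 (positions 2nd, 5th, 8th, ...), then move the first character to the end.
Applying that to "chariots" gives "ish".

ish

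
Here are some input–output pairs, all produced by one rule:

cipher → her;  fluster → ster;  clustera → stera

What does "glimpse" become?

mpse

The transformation: delete the first 3 characters.
"glimpse" → "mpse".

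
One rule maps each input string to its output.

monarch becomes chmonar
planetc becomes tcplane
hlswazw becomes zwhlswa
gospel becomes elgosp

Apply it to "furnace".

cefurna

Rule — move the last 2 characters to the front (rotate right by 2).
So "furnace" becomes "cefurna".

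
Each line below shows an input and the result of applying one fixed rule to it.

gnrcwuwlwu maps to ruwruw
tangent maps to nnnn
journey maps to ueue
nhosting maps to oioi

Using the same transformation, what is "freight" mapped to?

eheh

In each case the input is transformed by: keep one character in every 3, starting at position 3 (positions 3rd, 6th, 9th, ...), then write the whole string twice.
On "freight": the first step gives "eh", and the second then gives "eheh".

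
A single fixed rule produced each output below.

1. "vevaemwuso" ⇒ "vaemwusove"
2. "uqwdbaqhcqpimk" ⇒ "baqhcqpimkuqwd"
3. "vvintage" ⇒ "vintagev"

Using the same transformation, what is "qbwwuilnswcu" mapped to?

wuilnswcuqbw

Looking at the pairs, the operation is to move the last 3 characters to the front (rotate right by 3), then swap the front and back halves of the string.
For "qbwwuilnswcu", step one produces "wcuqbwwuilns"; step two turns that into "wuilnswcuqbw".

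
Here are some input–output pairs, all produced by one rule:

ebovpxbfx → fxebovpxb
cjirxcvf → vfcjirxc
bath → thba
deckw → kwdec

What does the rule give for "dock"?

ckdo

Rule — move the last 2 characters to the front (rotate right by 2).
Doing the same to "dock": "ckdo".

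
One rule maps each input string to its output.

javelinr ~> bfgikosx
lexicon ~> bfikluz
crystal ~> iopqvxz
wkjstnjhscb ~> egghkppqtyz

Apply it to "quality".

finqrvx

Each output is the input with this applied: shift every letter 3 places backward in the alphabet (wrapping around), then sort the characters into alphabetical order.
Working it through for "quality": intermediate "nrxifqv", final "finqrvx".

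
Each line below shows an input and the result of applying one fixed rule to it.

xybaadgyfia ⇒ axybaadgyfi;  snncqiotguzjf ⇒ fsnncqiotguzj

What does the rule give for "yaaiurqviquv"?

vyaaiurqviqu

Looking at the pairs, the operation is to move the last character to the front.
Applying that to "yaaiurqviquv" gives "vyaaiurqviqu".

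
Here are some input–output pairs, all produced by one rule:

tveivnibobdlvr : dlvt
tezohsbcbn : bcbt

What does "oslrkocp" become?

The rule is to swap the first and last characters, then keep only the last 4 characters.
Applying both steps to "oslrkocp": "pslrkoco", then "koco".

koco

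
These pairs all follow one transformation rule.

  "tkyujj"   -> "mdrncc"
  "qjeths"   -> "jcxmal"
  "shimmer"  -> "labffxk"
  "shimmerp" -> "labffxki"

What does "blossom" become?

Looking at the pairs, the operation is to shift every letter 7 places backward in the alphabet (wrapping around).
Doing the same to "blossom": "uehllhf".

uehllhf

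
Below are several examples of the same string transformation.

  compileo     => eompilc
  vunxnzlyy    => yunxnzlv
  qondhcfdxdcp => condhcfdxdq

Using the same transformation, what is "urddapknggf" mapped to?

Each output is the input with this applied: delete the last character, then swap the first and last characters.
Applying both steps to "urddapknggf": "urddapkngg", then "grddapkngu".
(Check on "compileo": → "compile" → "eompilc" ✓)

grddapkngu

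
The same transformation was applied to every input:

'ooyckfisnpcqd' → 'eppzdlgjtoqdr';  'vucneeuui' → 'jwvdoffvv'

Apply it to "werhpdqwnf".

gxfsiqerxo

What's happening: move the last character to the front, then shift every letter 1 place forward in the alphabet (wrapping around).
"werhpdqwnf" → "gxfsiqerxo".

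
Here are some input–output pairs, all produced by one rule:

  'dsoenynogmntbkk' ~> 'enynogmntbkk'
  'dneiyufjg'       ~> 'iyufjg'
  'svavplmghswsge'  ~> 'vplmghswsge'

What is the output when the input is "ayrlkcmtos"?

lkcmtos

What's happening: delete the first 3 characters.
Applying that to "ayrlkcmtos" gives "lkcmtos".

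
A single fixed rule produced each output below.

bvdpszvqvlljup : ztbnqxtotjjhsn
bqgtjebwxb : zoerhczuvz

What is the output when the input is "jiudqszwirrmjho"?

The transformation: shift every letter 2 places backward in the alphabet (wrapping around).
On "jiudqszwirrmjho" that produces "hgsboqxugppkhfm".

hgsboqxugppkhfm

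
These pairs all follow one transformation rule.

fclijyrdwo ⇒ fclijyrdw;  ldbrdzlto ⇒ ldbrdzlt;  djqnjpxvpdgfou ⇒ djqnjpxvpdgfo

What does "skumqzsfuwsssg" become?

Rule — delete the last character.
"skumqzsfuwsssg" → "skumqzsfuwsss".

skumqzsfuwsss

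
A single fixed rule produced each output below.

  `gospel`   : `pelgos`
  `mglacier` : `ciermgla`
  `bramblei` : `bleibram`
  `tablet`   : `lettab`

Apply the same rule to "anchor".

horanc

Each output is the input with this applied: swap the front and back halves of the string.
On "anchor" that produces "horanc".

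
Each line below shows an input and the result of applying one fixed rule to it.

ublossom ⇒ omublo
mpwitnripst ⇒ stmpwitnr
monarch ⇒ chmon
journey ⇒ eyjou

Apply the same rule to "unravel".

elunr

Rule — move the last 2 characters to the front (rotate right by 2), then delete the last 2 characters.
Starting from "unravel": after the first operation, "elunrav"; after the second, "elunr".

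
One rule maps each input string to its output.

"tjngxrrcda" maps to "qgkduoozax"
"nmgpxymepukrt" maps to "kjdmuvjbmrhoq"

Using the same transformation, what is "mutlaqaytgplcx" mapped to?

In each case the input is transformed by: shift every letter 3 places backward in the alphabet (wrapping around).
"mutlaqaytgplcx" → "jrqixnxvqdmizu".

jrqixnxvqdmizu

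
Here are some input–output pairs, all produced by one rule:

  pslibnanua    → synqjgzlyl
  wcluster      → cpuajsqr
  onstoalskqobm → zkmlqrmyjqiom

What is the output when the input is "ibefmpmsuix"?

gvgzcdknkqs

Looking at the pairs, the operation is to move the last 2 characters to the front (rotate right by 2), then shift every letter 2 places backward in the alphabet (wrapping around).
On "ibefmpmsuix": the first step gives "ixibefmpmsu", and the second then gives "gvgzcdknkqs".
(Check on "pslibnanua": → "uapslibnan" → "synqjgzlyl" ✓)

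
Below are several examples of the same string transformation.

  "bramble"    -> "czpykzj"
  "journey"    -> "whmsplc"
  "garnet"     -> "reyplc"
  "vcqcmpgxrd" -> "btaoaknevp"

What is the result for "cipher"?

pagnfc

In each case the input is transformed by: shift every letter 2 places backward in the alphabet (wrapping around), then move the last character to the front.
On "cipher": the first step gives "agnfcp", and the second then gives "pagnfc".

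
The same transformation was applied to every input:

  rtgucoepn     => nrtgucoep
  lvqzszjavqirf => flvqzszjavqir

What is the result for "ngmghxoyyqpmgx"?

xngmghxoyyqpmg

Rule — move the last character to the front.
On "ngmghxoyyqpmgx" that produces "xngmghxoyyqpmg".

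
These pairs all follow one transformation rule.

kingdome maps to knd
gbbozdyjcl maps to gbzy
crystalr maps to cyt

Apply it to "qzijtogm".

qit

What's happening: delete the last 3 characters, then keep every other character starting from the first (positions 1st, 3rd, 5th, ...).
Applying both steps to "qzijtogm": "qzijt", then "qit".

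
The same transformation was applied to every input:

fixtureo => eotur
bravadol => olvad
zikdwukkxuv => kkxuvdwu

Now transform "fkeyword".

Rule — delete the first 3 characters, then move the first 3 characters to the end (rotate left by 3).
Starting from "fkeyword": after the first operation, "yword"; after the second, "rdywo".

rdywo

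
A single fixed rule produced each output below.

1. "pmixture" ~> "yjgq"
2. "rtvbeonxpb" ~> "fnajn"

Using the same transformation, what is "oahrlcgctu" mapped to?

mdoog

Each output is the input with this applied: shift every letter 12 places forward in the alphabet (wrapping around), then keep every other character starting from the second (positions 2nd, 4th, 6th, ...).
Working it through for "oahrlcgctu": intermediate "amtdxosofg", final "mdoog".
(Check on "pmixture": → "byujfgdq" → "yjgq" ✓)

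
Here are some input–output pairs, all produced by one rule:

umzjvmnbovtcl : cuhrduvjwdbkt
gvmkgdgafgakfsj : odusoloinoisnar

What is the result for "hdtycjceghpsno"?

plbgkrkmopxavw

Rule — shift every letter 8 places forward in the alphabet (wrapping around).
Applying that to "hdtycjceghpsno" gives "plbgkrkmopxavw".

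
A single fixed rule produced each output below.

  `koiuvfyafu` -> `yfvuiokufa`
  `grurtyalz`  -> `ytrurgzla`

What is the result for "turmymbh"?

ymruthbm

The pattern: move the last 3 characters to the front (rotate right by 3), then reverse the string.
On "turmymbh": the first step gives "mbhturmy", and the second then gives "ymruthbm".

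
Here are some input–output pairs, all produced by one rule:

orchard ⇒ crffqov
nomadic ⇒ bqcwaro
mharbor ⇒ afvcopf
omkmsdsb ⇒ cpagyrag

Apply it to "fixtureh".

Rule — shift every letter 12 places backward in the alphabet (wrapping around), then take characters alternately from the front and the back (1st, last, 2nd, 2nd-last, ...).
For "fixtureh", step one produces "twlhifsv"; step two turns that into "tvwslfhi".

tvwslfhi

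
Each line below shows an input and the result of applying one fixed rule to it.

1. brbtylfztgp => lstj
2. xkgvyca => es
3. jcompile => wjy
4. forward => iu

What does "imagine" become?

gc

The pattern: shift every letter 6 places backward in the alphabet (wrapping around), then keep one character in every 3, starting at position 2 (positions 2nd, 5th, 8th, ...).
For "imagine", step one produces "cguachy"; step two turns that into "gc".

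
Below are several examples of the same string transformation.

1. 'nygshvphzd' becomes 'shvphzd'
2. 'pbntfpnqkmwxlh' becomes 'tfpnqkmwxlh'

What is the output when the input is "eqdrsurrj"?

rsurrj

Rule — delete the first 3 characters.
For "eqdrsurrj" the result is "rsurrj".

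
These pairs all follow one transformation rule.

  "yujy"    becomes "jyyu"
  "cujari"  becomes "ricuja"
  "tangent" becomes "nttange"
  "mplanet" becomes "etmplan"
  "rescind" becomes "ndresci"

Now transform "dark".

rkda

Rule — move the last 2 characters to the front (rotate right by 2).
On "dark" that produces "rkda".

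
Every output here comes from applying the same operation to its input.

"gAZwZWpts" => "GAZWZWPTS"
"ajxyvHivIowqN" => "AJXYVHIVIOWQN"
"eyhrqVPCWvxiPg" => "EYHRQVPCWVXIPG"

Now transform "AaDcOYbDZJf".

The pattern: convert every letter to uppercase.
On "AaDcOYbDZJf" that produces "AADCOYBDZJF".

AADCOYBDZJF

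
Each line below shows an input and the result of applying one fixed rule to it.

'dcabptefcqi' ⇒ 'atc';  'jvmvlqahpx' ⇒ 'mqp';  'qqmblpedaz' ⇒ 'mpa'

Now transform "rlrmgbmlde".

Each output is the input with this applied: keep one character in every 3, starting at position 3 (positions 3rd, 6th, 9th, ...).
"rlrmgbmlde" → "rbd".

rbd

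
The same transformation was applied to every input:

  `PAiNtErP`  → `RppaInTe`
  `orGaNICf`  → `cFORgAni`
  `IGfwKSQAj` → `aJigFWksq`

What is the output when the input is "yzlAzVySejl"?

JLYZLaZvYsE

The pattern: move the last 2 characters to the front (rotate right by 2), then flip the case of every letter.
"yzlAzVySejl" → "jlyzlAzVySe" → "JLYZLaZvYsE".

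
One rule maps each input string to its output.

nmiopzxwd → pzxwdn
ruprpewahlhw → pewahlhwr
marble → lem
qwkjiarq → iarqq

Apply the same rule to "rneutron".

Rule — move the first character to the end, then delete the first 3 characters.
"rneutron" → "neutronr" → "tronr".

tronr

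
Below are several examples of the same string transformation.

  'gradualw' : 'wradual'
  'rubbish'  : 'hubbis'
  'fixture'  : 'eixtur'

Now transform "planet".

tlane

Each output is the input with this applied: delete the first character, then move the last character to the front.
Working it through for "planet": intermediate "lanet", final "tlane".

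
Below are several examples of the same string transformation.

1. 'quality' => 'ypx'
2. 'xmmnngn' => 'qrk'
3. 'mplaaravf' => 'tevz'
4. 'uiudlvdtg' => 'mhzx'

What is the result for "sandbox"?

In each case the input is transformed by: keep every other character starting from the second (positions 2nd, 4th, 6th, ...), then shift every letter 4 places forward in the alphabet (wrapping around).
"sandbox" → "ehs".
(Check on "uiudlvdtg": → "idvt" → "mhzx" ✓)

ehs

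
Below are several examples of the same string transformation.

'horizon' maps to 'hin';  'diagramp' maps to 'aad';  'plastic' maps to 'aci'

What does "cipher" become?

ceh

The pattern: sort the characters into alphabetical order, then keep only the first 3 characters.
"cipher" → "cehipr" → "ceh".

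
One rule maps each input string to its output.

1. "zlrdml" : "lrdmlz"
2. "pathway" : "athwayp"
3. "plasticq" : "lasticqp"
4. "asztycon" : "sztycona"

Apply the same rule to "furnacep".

Each output is the input with this applied: move the first character to the end.
"furnacep" → "urnacepf".

urnacepf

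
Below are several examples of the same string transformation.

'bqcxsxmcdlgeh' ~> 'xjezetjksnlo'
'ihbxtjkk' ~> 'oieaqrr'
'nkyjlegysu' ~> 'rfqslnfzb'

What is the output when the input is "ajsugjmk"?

qzbnqtr

In each case the input is transformed by: shift every letter 7 places forward in the alphabet (wrapping around), then delete the first character.
So "ajsugjmk" becomes "qzbnqtr".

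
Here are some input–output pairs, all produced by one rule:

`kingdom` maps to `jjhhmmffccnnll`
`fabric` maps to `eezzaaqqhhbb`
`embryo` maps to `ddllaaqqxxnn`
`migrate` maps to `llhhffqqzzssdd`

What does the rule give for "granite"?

Looking at the pairs, the operation is to double every character, then shift every letter 1 place backward in the alphabet (wrapping around).
Working it through for "granite": intermediate "ggrraanniittee", final "ffqqzzmmhhssdd".

ffqqzzmmhhssdd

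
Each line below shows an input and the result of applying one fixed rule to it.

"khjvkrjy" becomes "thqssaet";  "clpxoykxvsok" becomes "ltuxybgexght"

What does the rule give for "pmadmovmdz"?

Each output is the input with this applied: take characters alternately from the front and the back (1st, last, 2nd, 2nd-last, ...), then shift every letter 9 places forward in the alphabet (wrapping around).
Starting from "pmadmovmdz": after the first operation, "pzmdamdvmo"; after the second, "yivmjvmevx".

yivmjvmevx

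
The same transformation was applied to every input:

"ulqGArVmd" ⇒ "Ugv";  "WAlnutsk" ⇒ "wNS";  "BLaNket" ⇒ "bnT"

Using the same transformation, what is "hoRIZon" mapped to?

Looking at the pairs, the operation is to keep one character in every 3, starting at position 1 (positions 1st, 4th, 7th, ...), then flip the case of every letter.
"hoRIZon" → "hIn" → "HiN".

HiN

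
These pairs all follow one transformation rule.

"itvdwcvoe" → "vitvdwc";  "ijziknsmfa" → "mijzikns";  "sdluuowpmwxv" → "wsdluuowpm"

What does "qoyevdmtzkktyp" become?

In each case the input is transformed by: delete the last 2 characters, then move the last character to the front.
On "qoyevdmtzkktyp": the first step gives "qoyevdmtzkkt", and the second then gives "tqoyevdmtzkk".
(Check on "ijziknsmfa": → "ijziknsm" → "mijzikns" ✓)

tqoyevdmtzkk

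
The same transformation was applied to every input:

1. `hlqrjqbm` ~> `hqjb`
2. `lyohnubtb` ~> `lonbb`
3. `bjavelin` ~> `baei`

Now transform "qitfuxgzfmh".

Rule — keep every other character starting from the first (positions 1st, 3rd, 5th, ...).
Doing the same to "qitfuxgzfmh": "qtugfh".

qtugfh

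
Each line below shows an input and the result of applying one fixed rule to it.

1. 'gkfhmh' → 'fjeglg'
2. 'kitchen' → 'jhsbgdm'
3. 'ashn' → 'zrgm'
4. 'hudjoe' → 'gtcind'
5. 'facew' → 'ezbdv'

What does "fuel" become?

etdk

The rule is to shift every letter 1 place backward in the alphabet (wrapping around).
"fuel" → "etdk".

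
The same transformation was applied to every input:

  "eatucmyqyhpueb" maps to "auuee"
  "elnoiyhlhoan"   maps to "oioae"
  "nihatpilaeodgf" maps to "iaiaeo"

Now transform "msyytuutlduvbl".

uuu

Looking at the pairs, the operation is to move the first character to the end, then keep only the vowels.
"msyytuutlduvbl" → "syytuutlduvblm" → "uuu".
(Check on "elnoiyhlhoan": → "lnoiyhlhoane" → "oioae" ✓)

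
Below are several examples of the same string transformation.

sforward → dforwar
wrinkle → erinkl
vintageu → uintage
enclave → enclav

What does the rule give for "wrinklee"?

Looking at the pairs, the operation is to delete the first character, then move the last character to the front.
"wrinklee" → "rinklee" → "erinkle".

erinkle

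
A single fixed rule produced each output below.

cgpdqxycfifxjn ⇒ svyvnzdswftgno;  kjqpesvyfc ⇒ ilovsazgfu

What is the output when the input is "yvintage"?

Looking at the pairs, the operation is to shift every letter 10 places backward in the alphabet (wrapping around), then swap the front and back halves of the string.
Starting from "yvintage": after the first operation, "olydjqwu"; after the second, "jqwuolyd".

jqwuolyd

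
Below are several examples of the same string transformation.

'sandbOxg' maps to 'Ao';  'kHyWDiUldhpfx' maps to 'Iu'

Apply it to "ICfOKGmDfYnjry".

Each output is the input with this applied: flip the case of every letter, then keep only the vowels.
On "ICfOKGmDfYnjry" that produces "io".

io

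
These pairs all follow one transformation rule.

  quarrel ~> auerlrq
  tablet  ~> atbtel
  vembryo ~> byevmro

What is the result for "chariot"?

atcrhoi

Each output is the input with this applied: sort the characters into alphabetical order, then take characters alternately from the front and the back (1st, last, 2nd, 2nd-last, ...).
So "chariot" becomes "atcrhoi".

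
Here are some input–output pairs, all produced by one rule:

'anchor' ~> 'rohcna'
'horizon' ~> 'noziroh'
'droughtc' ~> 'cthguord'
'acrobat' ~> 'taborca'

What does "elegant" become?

Each output is the input with this applied: reverse the string.
"elegant" → "tnagele".

tnagele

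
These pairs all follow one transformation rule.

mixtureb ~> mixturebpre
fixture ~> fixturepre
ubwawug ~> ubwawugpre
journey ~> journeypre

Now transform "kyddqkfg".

Rule — append "pre".
On "kyddqkfg" that produces "kyddqkfgpre".

kyddqkfgpre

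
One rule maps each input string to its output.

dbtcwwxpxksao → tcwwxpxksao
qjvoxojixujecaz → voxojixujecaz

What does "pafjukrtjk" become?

fjukrtjk

The pattern: delete the first 2 characters.
So "pafjukrtjk" becomes "fjukrtjk".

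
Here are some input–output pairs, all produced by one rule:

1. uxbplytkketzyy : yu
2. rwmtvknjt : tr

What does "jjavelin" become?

What's happening: move the last character to the front, then keep only the first 2 characters.
Doing the same to "jjavelin": "nj".

nj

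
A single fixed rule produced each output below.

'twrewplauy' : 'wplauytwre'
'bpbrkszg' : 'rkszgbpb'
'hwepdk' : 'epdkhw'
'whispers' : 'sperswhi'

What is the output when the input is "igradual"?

adualigr

The pattern: swap the front and back halves of the string, then move the last character to the front.
For "igradual", step one produces "dualigra"; step two turns that into "adualigr".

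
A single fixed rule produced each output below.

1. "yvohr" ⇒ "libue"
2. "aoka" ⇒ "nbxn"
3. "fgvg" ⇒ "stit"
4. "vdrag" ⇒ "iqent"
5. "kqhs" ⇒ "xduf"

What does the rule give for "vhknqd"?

The transformation: shift every letter 13 places forward in the alphabet (wrapping around) — i.e. ROT13.
Doing the same to "vhknqd": "iuxadq".

iuxadq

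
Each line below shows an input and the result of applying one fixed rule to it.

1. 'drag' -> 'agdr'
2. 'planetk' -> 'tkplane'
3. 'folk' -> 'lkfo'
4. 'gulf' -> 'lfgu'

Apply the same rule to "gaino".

In each case the input is transformed by: move the last 2 characters to the front (rotate right by 2).
On "gaino" that produces "nogai".

nogai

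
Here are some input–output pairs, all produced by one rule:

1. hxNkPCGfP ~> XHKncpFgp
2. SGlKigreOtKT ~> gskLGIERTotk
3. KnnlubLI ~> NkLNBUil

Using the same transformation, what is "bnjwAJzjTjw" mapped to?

NBWJjaJZJtW

What's happening: flip the case of every letter, then swap each adjacent pair of characters (1↔2, 3↔4, ...).
For "bnjwAJzjTjw", step one produces "BNJWajZJtJW"; step two turns that into "NBWJjaJZJtW".
(Check on "hxNkPCGfP": → "HXnKpcgFp" → "XHKncpFgp" ✓)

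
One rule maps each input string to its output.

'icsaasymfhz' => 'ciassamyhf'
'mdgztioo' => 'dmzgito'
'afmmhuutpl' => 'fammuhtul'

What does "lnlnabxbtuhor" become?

What's happening: swap each adjacent pair of characters (1↔2, 3↔4, ...), then delete the last character.
"lnlnabxbtuhor" → "nlnlbabxutohr" → "nlnlbabxutoh".

nlnlbabxutoh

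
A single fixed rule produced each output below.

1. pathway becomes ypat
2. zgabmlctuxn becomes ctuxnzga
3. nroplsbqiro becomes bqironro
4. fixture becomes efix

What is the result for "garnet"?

The rule is to move the first 3 characters to the end (rotate left by 3), then delete the first 3 characters.
On "garnet": the first step gives "netgar", and the second then gives "gar".
(Check on "fixture": → "turefix" → "efix" ✓)

gar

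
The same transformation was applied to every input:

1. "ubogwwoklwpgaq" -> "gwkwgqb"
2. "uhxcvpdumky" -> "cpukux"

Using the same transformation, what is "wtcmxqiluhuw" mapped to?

mqlhwt

What's happening: move the first 3 characters to the end (rotate left by 3), then keep every other character starting from the first (positions 1st, 3rd, 5th, ...).
Applying both steps to "wtcmxqiluhuw": "mxqiluhuwwtc", then "mqlhwt".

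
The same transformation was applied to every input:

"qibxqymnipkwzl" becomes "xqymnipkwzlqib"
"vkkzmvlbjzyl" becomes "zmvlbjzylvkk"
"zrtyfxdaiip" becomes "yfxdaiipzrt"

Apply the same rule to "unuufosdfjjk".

ufosdfjjkunu

Each output is the input with this applied: move the first 3 characters to the end (rotate left by 3).
Doing the same to "unuufosdfjjk": "ufosdfjjkunu".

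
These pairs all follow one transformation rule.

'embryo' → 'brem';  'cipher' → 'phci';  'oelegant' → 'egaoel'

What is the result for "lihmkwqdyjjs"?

The pattern: delete the last 2 characters, then swap the front and back halves of the string.
Starting from "lihmkwqdyjjs": after the first operation, "lihmkwqdyj"; after the second, "wqdyjlihmk".
(Check on "cipher": → "ciph" → "phci" ✓)

wqdyjlihmk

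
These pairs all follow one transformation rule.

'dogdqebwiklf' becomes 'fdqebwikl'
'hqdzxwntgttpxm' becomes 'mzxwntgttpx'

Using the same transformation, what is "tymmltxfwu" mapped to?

What's happening: delete the first 3 characters, then move the last character to the front.
"tymmltxfwu" → "mltxfwu" → "umltxfw".
(Check on "dogdqebwiklf": → "dqebwiklf" → "fdqebwikl" ✓)

umltxfw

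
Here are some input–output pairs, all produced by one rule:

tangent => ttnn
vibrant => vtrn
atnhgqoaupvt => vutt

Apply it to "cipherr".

The pattern: sort the characters into reverse alphabetical order, then keep only the first 4 characters.
Working it through for "cipherr": intermediate "rrpihec", final "rrpi".

rrpi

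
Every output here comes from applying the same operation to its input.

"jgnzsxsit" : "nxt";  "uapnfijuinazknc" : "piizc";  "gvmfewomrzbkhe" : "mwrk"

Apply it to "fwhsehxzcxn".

hhc

Each output is the input with this applied: keep one character in every 3, starting at position 3 (positions 3rd, 6th, 9th, ...).
Doing the same to "fwhsehxzcxn": "hhc".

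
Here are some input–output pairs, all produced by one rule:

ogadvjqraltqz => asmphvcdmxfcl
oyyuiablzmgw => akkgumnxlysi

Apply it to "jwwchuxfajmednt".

The rule is to shift every letter 12 places forward in the alphabet (wrapping around).
Doing the same to "jwwchuxfajmednt": "viiotgjrmvyqpzf".

viiotgjrmvyqpzf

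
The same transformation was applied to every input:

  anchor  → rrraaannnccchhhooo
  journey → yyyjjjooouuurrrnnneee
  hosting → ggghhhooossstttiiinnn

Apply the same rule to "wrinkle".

The rule is to move the last character to the front, then repeat every character 3 times.
On "wrinkle": the first step gives "ewrinkl", and the second then gives "eeewwwrrriiinnnkkklll".

eeewwwrrriiinnnkkklll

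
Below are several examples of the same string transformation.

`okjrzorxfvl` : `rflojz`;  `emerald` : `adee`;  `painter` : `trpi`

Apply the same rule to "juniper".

prjn

In each case the input is transformed by: keep every other character starting from the first (positions 1st, 3rd, 5th, ...), then swap the front and back halves of the string.
On "juniper" that produces "prjn".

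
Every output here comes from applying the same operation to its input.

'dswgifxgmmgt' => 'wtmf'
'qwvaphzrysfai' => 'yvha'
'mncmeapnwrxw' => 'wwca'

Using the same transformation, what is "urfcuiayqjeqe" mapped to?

Looking at the pairs, the operation is to keep one character in every 3, starting at position 3 (positions 3rd, 6th, 9th, ...), then sort the characters into reverse alphabetical order.
On "urfcuiayqjeqe": the first step gives "fiqq", and the second then gives "qqif".

qqif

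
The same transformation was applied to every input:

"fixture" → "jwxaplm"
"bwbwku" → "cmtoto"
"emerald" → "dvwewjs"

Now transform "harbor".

The pattern: shift every letter 8 places backward in the alphabet (wrapping around), then move the last 2 characters to the front (rotate right by 2).
"harbor" → "gjzsjt".

gjzsjt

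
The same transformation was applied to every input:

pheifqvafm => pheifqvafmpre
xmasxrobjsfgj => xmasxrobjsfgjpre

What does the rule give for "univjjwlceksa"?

The transformation: append "pre".
On "univjjwlceksa" that produces "univjjwlceksapre".

univjjwlceksapre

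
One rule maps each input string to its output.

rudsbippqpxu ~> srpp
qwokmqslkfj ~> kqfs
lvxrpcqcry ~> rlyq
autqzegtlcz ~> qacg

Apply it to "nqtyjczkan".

ynnz

In each case the input is transformed by: keep one character in every 3, starting at position 1 (positions 1st, 4th, 7th, ...), then swap each adjacent pair of characters (1↔2, 3↔4, ...).
"nqtyjczkan" → "ynnz".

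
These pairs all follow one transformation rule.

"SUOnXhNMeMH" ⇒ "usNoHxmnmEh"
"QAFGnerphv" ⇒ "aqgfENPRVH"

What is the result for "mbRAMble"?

The pattern: swap each adjacent pair of characters (1↔2, 3↔4, ...), then flip the case of every letter.
On "mbRAMble" that produces "BMarBmEL".

BMarBmEL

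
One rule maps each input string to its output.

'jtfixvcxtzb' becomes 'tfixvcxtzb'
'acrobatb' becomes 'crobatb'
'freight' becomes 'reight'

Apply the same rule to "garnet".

In each case the input is transformed by: delete the first character.
For "garnet" the result is "arnet".

arnet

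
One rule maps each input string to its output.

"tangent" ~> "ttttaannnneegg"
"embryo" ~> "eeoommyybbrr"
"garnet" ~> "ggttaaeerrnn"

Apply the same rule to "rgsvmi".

rriiggmmssvv

The transformation: take characters alternately from the front and the back (1st, last, 2nd, 2nd-last, ...), then double every character.
"rgsvmi" → "rigmsv" → "rriiggmmssvv".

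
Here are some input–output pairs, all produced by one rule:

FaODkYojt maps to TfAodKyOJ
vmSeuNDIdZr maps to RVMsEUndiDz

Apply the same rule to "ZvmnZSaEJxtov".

VzVMNzsAejXTO

In each case the input is transformed by: flip the case of every letter, then move the last character to the front.
"ZvmnZSaEJxtov" → "zVMNzsAejXTOV" → "VzVMNzsAejXTO".
(Check on "vmSeuNDIdZr": → "VMsEUndiDzR" → "RVMsEUndiDz" ✓)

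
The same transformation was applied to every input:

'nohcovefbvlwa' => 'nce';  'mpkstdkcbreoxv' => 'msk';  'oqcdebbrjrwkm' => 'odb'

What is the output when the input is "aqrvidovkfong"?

avo

Rule — keep one character in every 3, starting at position 1 (positions 1st, 4th, 7th, ...), then delete the last 2 characters.
"aqrvidovkfong" → "avofg" → "avo".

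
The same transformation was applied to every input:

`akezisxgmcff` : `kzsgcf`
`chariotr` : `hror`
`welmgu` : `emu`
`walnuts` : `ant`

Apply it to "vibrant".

irn

The pattern: keep every other character starting from the second (positions 2nd, 4th, 6th, ...).
For "vibrant" the result is "irn".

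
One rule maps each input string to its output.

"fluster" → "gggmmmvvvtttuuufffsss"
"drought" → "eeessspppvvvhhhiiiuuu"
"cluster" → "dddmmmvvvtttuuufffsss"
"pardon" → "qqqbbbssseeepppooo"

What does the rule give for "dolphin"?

Looking at the pairs, the operation is to shift every letter 1 place forward in the alphabet (wrapping around), then repeat every character 3 times.
On "dolphin": the first step gives "epmqijo", and the second then gives "eeepppmmmqqqiiijjjooo".

eeepppmmmqqqiiijjjooo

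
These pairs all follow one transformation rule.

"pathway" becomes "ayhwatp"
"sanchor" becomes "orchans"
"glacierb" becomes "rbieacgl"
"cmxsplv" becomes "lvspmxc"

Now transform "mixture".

retuixm

The transformation: reverse the string, then swap each adjacent pair of characters (1↔2, 3↔4, ...).
For "mixture", step one produces "erutxim"; step two turns that into "retuixm".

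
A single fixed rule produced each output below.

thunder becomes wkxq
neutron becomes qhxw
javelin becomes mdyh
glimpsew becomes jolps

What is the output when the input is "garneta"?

Each output is the input with this applied: delete the last 3 characters, then shift every letter 3 places forward in the alphabet (wrapping around).
Applying both steps to "garneta": "garn", then "jduq".

jduq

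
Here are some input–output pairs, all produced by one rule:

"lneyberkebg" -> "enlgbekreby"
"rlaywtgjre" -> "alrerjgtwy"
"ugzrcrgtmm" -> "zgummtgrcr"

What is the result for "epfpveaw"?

What's happening: reverse the string, then move the last 3 characters to the front (rotate right by 3).
Applying both steps to "epfpveaw": "waevpfpe", then "fpewaevp".

fpewaevp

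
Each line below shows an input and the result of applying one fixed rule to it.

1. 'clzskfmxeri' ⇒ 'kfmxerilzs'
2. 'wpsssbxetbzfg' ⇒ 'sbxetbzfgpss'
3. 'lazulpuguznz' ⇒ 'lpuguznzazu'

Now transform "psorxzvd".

Rule — delete the first character, then move the first 3 characters to the end (rotate left by 3).
"psorxzvd" → "xzvdsor".

xzvdsor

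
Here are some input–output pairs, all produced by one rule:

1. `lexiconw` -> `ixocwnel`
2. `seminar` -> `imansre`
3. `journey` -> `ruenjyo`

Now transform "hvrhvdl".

hrdvhlv

Looking at the pairs, the operation is to move the first 2 characters to the end (rotate left by 2), then swap each adjacent pair of characters (1↔2, 3↔4, ...).
Applying both steps to "hvrhvdl": "rhvdlhv", then "hrdvhlv".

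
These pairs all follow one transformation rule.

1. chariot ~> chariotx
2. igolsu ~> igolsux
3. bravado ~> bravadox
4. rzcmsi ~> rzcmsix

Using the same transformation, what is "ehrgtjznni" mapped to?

ehrgtjznnix

The rule is to append "x".
So "ehrgtjznni" becomes "ehrgtjznnix".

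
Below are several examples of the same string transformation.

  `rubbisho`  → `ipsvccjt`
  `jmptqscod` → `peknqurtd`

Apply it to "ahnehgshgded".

febiofihtihe

Rule — move the last 2 characters to the front (rotate right by 2), then shift every letter 1 place forward in the alphabet (wrapping around).
Working it through for "ahnehgshgded": intermediate "edahnehgshgd", final "febiofihtihe".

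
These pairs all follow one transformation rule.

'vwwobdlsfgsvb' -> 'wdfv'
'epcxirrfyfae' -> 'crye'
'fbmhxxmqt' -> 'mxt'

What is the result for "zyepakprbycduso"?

ekbdo

The pattern: keep one character in every 3, starting at position 3 (positions 3rd, 6th, 9th, ...).
So "zyepakprbycduso" becomes "ekbdo".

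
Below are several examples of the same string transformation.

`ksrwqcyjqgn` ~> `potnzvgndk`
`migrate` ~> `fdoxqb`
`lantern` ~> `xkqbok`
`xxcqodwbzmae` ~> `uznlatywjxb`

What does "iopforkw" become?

lmcloht

The pattern: shift every letter 3 places backward in the alphabet (wrapping around), then delete the first character.
Working it through for "iopforkw": intermediate "flmcloht", final "lmcloht".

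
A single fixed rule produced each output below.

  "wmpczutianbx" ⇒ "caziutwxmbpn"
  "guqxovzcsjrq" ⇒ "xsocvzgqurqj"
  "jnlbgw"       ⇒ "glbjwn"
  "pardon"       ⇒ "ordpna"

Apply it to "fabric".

ibrfca

What's happening: take characters alternately from the front and the back (1st, last, 2nd, 2nd-last, ...), then swap the front and back halves of the string.
Applying both steps to "fabric": "fcaibr", then "ibrfca".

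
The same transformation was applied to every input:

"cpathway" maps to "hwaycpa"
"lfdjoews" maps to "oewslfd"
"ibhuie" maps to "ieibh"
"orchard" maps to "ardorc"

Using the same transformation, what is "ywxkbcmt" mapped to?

bcmtywx

What's happening: move the first 3 characters to the end (rotate left by 3), then delete the first character.
Applying both steps to "ywxkbcmt": "kbcmtywx", then "bcmtywx".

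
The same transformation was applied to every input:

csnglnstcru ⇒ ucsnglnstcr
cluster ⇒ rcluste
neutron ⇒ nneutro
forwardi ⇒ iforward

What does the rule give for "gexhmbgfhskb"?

Looking at the pairs, the operation is to move the last character to the front.
Applying that to "gexhmbgfhskb" gives "bgexhmbgfhsk".

bgexhmbgfhsk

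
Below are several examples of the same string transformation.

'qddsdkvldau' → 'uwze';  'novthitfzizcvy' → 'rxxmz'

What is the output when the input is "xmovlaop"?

The rule is to keep one character in every 3, starting at position 1 (positions 1st, 4th, 7th, ...), then shift every letter 4 places forward in the alphabet (wrapping around).
Working it through for "xmovlaop": intermediate "xvo", final "bzs".

bzs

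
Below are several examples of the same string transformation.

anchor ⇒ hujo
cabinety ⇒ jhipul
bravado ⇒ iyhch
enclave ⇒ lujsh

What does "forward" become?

mvydh

What's happening: delete the last 2 characters, then shift every letter 7 places forward in the alphabet (wrapping around).
"forward" → "forwa" → "mvydh".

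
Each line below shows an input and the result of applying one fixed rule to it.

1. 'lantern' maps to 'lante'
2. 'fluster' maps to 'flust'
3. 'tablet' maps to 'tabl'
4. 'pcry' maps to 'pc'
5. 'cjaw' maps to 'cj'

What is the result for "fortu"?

for

Rule — delete the last 2 characters.
For "fortu" the result is "for".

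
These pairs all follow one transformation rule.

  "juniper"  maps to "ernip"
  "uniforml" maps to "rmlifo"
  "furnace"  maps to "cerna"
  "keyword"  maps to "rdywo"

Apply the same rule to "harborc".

The pattern: delete the first 2 characters, then move the first 3 characters to the end (rotate left by 3).
Starting from "harborc": after the first operation, "rborc"; after the second, "rcrbo".
(Check on "keyword": → "yword" → "rdywo" ✓)

rcrbo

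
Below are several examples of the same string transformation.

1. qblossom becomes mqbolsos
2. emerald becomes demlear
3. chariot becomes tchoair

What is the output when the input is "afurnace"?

eafcuarn

Rule — swap the first and last characters, then take characters alternately from the front and the back (1st, last, 2nd, 2nd-last, ...).
Applying both steps to "afurnace": "efurnaca", then "eafcuarn".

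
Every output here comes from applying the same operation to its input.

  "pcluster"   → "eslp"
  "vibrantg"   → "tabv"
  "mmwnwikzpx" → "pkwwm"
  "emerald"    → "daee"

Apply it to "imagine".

eiai

In each case the input is transformed by: keep every other character starting from the first (positions 1st, 3rd, 5th, ...), then reverse the string.
Working it through for "imagine": intermediate "iaie", final "eiai".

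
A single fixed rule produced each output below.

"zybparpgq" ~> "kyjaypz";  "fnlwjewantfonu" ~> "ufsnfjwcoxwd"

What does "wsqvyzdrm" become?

zehimav

The rule is to delete the first 2 characters, then shift every letter 9 places forward in the alphabet (wrapping around).
"wsqvyzdrm" → "qvyzdrm" → "zehimav".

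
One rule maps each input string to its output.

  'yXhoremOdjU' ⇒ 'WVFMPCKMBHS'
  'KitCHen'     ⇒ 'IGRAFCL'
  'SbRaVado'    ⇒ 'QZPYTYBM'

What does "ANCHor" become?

The rule is to shift every letter 2 places backward in the alphabet (wrapping around), then convert every letter to uppercase.
For "ANCHor" the result is "YLAFMP".

YLAFMP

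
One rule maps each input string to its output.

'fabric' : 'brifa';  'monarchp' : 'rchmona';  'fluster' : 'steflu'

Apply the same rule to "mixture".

In each case the input is transformed by: delete the last character, then move the last 3 characters to the front (rotate right by 3).
"mixture" → "mixtur" → "turmix".
(Check on "fluster": → "fluste" → "steflu" ✓)

turmix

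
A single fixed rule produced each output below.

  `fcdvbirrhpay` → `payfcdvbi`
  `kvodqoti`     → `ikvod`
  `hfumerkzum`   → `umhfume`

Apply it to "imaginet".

Each output is the input with this applied: swap the front and back halves of the string, then delete the first 3 characters.
For "imaginet", step one produces "inetimag"; step two turns that into "timag".

timag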